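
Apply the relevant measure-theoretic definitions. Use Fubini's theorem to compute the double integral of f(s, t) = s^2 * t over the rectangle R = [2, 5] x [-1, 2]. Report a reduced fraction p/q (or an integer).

f(s, t) is a tensor product of a function of s and a function of t, and both factors are bounded continuous (hence Lebesgue integrable) on the rectangle, so Fubini's theorem applies:
  integral_R f d(m x m) = (integral_a1^b1 s^2 ds) * (integral_a2^b2 t dt).
Inner integral in s: integral_{2}^{5} s^2 ds = (5^3 - 2^3)/3
  = 39.
Inner integral in t: integral_{-1}^{2} t dt = (2^2 - (-1)^2)/2
  = 3/2.
Product: (39) * (3/2) = 117/2.

117/2


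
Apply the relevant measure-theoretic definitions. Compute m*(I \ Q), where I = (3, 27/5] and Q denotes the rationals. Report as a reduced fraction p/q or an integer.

The interval I = (3, 27/5] has m(I) = 27/5 - 3 = 12/5 (endpoints are measure-zero, so open/closed/half-open agree). Write I = (I cap Q) u (I \ Q). The rationals in I are countable, so m*(I cap Q) = 0 (cover each rational by intervals whose total length is arbitrarily small). By countable subadditivity m*(I) <= m*(I cap Q) + m*(I \ Q), hence m*(I \ Q) >= m(I) = 12/5. The reverse inequality m*(I \ Q) <= m*(I) = 12/5 is trivial since (I \ Q) is a subset of I. Therefore m*(I \ Q) = 12/5.

12/5


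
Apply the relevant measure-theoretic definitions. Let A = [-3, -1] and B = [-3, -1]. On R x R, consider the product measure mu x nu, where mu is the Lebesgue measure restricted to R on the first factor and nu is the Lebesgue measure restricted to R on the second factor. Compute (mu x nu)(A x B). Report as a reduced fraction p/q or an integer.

For a measurable rectangle A x B, the product measure satisfies
  (mu x nu)(A x B) = mu(A) * nu(B).
  mu(A) = 2.
  nu(B) = 2.
  (mu x nu)(A x B) = 2 * 2 = 4.

4


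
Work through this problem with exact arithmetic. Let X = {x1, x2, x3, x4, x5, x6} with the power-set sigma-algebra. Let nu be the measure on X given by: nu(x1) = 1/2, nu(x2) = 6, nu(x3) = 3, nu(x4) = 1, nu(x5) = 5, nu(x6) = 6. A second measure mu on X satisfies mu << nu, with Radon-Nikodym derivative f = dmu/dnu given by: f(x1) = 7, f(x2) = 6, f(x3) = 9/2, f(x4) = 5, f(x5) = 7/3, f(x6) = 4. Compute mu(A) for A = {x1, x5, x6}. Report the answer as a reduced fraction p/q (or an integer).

By the defining property of the Radon-Nikodym derivative, for every measurable set A,
  mu(A) = integral_A f dnu.
Since nu is a discrete measure concentrated on the atoms of X, the integral over A reduces to the sum
  mu(A) = sum_{x in A} f(x) * nu({x}).
Computing each term:
  x1: f(x1) * nu(x1) = 7 * 1/2 = 7/2.
  x5: f(x5) * nu(x5) = 7/3 * 5 = 35/3.
  x6: f(x6) * nu(x6) = 4 * 6 = 24.
Summing: mu(A) = 7/2 + 35/3 + 24 = 235/6.

235/6


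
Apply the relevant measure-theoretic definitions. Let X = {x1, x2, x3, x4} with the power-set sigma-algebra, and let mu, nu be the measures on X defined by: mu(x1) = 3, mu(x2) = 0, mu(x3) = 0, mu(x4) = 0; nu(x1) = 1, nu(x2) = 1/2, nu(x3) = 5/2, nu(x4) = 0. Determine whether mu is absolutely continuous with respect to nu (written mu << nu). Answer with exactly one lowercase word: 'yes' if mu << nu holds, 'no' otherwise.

mu << nu means: every nu-null measurable set is also mu-null; equivalently, for every atom x, if nu({x}) = 0 then mu({x}) = 0.
Checking each atom:
  x1: nu = 1 > 0 -> no constraint.
  x2: nu = 1/2 > 0 -> no constraint.
  x3: nu = 5/2 > 0 -> no constraint.
  x4: nu = 0, mu = 0 -> consistent with mu << nu.
No atom violates the condition. Therefore mu << nu.

yes


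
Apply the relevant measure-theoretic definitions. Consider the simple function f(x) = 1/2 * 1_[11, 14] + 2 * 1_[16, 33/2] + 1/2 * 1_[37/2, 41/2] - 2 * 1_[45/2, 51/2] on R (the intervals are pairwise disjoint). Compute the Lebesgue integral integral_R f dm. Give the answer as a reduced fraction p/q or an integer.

For a simple function f = sum_i c_i * 1_{A_i} with disjoint A_i,
  integral f dm = sum_i c_i * m(A_i).
Lengths of the A_i:
  m(A_1) = 14 - 11 = 3.
  m(A_2) = 33/2 - 16 = 1/2.
  m(A_3) = 41/2 - 37/2 = 2.
  m(A_4) = 51/2 - 45/2 = 3.
Contributions c_i * m(A_i):
  (1/2) * (3) = 3/2.
  (2) * (1/2) = 1.
  (1/2) * (2) = 1.
  (-2) * (3) = -6.
Total: 3/2 + 1 + 1 - 6 = -5/2.

-5/2


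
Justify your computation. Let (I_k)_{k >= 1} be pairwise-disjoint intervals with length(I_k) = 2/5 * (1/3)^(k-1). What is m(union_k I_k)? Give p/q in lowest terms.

By countable additivity of the Lebesgue measure on pairwise disjoint measurable sets,
  m(union_{k >= 1} I_k) = sum_{k >= 1} m(I_k) = sum_{k >= 1} a * r^(k-1),
  with a = 2/5 and r = 1/3.
Since 0 < r = 1/3 < 1, the geometric series converges:
  sum_{k >= 1} a * r^(k-1) = a / (1 - r).
  = 2/5 / (1 - 1/3)
  = 2/5 / (2/3)
  = 3/5.

3/5


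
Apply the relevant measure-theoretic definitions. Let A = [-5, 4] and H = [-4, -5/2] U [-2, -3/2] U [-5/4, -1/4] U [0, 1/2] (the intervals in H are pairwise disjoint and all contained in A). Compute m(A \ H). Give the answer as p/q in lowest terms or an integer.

The ambient interval has length m(A) = 4 - (-5) = 9.
Since the holes are disjoint and sit inside A, by finite additivity
  m(H) = sum_i (b_i - a_i), and m(A \ H) = m(A) - m(H).
Computing the hole measures:
  m(H_1) = -5/2 - (-4) = 3/2.
  m(H_2) = -3/2 - (-2) = 1/2.
  m(H_3) = -1/4 - (-5/4) = 1.
  m(H_4) = 1/2 - 0 = 1/2.
Summed: m(H) = 3/2 + 1/2 + 1 + 1/2 = 7/2.
So m(A \ H) = 9 - 7/2 = 11/2.

11/2


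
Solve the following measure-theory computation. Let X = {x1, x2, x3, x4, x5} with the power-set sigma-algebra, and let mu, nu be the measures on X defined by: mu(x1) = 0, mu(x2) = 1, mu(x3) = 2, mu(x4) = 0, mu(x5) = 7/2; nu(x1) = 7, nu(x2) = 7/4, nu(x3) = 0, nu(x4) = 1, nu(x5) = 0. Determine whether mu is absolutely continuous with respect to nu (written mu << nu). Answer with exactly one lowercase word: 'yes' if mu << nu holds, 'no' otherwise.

mu << nu means: every nu-null measurable set is also mu-null; equivalently, for every atom x, if nu({x}) = 0 then mu({x}) = 0.
Checking each atom:
  x1: nu = 7 > 0 -> no constraint.
  x2: nu = 7/4 > 0 -> no constraint.
  x3: nu = 0, mu = 2 > 0 -> violates mu << nu.
  x4: nu = 1 > 0 -> no constraint.
  x5: nu = 0, mu = 7/2 > 0 -> violates mu << nu.
The atom(s) x3, x5 violate the condition (nu = 0 but mu > 0). Therefore mu is NOT absolutely continuous w.r.t. nu.

no


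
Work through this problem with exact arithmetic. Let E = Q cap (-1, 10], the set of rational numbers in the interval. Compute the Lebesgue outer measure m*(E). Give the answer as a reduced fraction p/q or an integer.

The set Q cap (-1, 10] is countable (a subset of the countable set Q). Lebesgue outer measure of any countable set is 0: each singleton {q} has m*({q}) = 0, and by countable subadditivity m*(union_k {q_k}) <= sum_k m*({q_k}) = sum_k 0 = 0. The reverse inequality m*(E) >= 0 is automatic. So m*(Q cap (-1, 10]) = 0.

0


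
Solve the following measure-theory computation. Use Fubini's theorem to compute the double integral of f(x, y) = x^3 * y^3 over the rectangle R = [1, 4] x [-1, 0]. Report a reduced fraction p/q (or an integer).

f(x, y) is a tensor product of a function of x and a function of y, and both factors are bounded continuous (hence Lebesgue integrable) on the rectangle, so Fubini's theorem applies:
  integral_R f d(m x m) = (integral_a1^b1 x^3 dx) * (integral_a2^b2 y^3 dy).
Inner integral in x: integral_{1}^{4} x^3 dx = (4^4 - 1^4)/4
  = 255/4.
Inner integral in y: integral_{-1}^{0} y^3 dy = (0^4 - (-1)^4)/4
  = -1/4.
Product: (255/4) * (-1/4) = -255/16.

-255/16


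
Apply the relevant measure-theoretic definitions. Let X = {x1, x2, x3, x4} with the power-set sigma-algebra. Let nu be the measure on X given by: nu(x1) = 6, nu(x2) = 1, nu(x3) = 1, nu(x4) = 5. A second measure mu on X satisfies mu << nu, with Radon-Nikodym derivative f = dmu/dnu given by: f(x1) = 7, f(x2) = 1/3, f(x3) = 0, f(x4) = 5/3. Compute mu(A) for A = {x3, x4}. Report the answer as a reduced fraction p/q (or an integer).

By the defining property of the Radon-Nikodym derivative, for every measurable set A,
  mu(A) = integral_A f dnu.
Since nu is a discrete measure concentrated on the atoms of X, the integral over A reduces to the sum
  mu(A) = sum_{x in A} f(x) * nu({x}).
Computing each term:
  x3: f(x3) * nu(x3) = 0 * 1 = 0.
  x4: f(x4) * nu(x4) = 5/3 * 5 = 25/3.
Summing: mu(A) = 0 + 25/3 = 25/3.

25/3


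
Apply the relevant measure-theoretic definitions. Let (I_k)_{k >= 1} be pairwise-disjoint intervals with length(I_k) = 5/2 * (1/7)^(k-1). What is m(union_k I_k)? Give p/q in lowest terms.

By countable additivity of the Lebesgue measure on pairwise disjoint measurable sets,
  m(union_{k >= 1} I_k) = sum_{k >= 1} m(I_k) = sum_{k >= 1} a * r^(k-1),
  with a = 5/2 and r = 1/7.
Since 0 < r = 1/7 < 1, the geometric series converges:
  sum_{k >= 1} a * r^(k-1) = a / (1 - r).
  = 5/2 / (1 - 1/7)
  = 5/2 / (6/7)
  = 35/12.

35/12


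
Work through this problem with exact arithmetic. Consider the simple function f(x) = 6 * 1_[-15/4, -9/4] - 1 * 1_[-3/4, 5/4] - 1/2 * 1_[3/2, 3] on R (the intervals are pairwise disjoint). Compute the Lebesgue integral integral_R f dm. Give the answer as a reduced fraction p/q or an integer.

For a simple function f = sum_i c_i * 1_{A_i} with disjoint A_i,
  integral f dm = sum_i c_i * m(A_i).
Lengths of the A_i:
  m(A_1) = -9/4 - (-15/4) = 3/2.
  m(A_2) = 5/4 - (-3/4) = 2.
  m(A_3) = 3 - 3/2 = 3/2.
Contributions c_i * m(A_i):
  (6) * (3/2) = 9.
  (-1) * (2) = -2.
  (-1/2) * (3/2) = -3/4.
Total: 9 - 2 - 3/4 = 25/4.

25/4


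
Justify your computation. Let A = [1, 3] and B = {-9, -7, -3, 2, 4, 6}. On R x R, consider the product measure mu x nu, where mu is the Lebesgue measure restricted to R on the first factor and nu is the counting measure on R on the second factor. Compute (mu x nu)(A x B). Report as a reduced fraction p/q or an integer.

For a measurable rectangle A x B, the product measure satisfies
  (mu x nu)(A x B) = mu(A) * nu(B).
  mu(A) = 2.
  nu(B) = 6.
  (mu x nu)(A x B) = 2 * 6 = 12.

12


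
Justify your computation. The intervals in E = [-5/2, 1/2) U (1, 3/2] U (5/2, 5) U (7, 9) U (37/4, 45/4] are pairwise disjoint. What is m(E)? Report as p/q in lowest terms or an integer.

For pairwise disjoint intervals, m(union_i I_i) = sum_i m(I_i),
and m is invariant under swapping open/closed endpoints (single points have measure 0).
So m(E) = sum_i (b_i - a_i).
  I_1 has length 1/2 - (-5/2) = 3.
  I_2 has length 3/2 - 1 = 1/2.
  I_3 has length 5 - 5/2 = 5/2.
  I_4 has length 9 - 7 = 2.
  I_5 has length 45/4 - 37/4 = 2.
Summing:
  m(E) = 3 + 1/2 + 5/2 + 2 + 2 = 10.

10


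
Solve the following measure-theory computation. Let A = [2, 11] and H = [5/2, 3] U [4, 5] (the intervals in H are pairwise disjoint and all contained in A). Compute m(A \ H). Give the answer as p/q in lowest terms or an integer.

The ambient interval has length m(A) = 11 - 2 = 9.
Since the holes are disjoint and sit inside A, by finite additivity
  m(H) = sum_i (b_i - a_i), and m(A \ H) = m(A) - m(H).
Computing the hole measures:
  m(H_1) = 3 - 5/2 = 1/2.
  m(H_2) = 5 - 4 = 1.
Summed: m(H) = 1/2 + 1 = 3/2.
So m(A \ H) = 9 - 3/2 = 15/2.

15/2


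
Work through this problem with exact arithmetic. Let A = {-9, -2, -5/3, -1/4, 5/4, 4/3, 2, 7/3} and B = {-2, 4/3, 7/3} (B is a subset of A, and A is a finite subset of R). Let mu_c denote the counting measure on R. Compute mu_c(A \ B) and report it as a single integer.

Counting measure assigns mu_c(E) = |E| (number of elements) when E is finite. For B subset A, A \ B is the set of elements of A not in B, so |A \ B| = |A| - |B|.
|A| = 8, |B| = 3, so mu_c(A \ B) = 8 - 3 = 5.

5


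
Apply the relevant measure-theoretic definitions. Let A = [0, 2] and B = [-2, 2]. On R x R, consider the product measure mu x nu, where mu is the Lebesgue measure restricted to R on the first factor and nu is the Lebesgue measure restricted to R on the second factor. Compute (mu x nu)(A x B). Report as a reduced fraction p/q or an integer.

For a measurable rectangle A x B, the product measure satisfies
  (mu x nu)(A x B) = mu(A) * nu(B).
  mu(A) = 2.
  nu(B) = 4.
  (mu x nu)(A x B) = 2 * 4 = 8.

8


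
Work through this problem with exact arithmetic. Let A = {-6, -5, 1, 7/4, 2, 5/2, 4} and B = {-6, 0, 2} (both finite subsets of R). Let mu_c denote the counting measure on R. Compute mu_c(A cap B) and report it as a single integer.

Counting measure on a finite set equals cardinality. mu_c(A cap B) = |A cap B| (elements appearing in both).
Enumerating the elements of A that also lie in B gives 2 element(s).
So mu_c(A cap B) = 2.

2


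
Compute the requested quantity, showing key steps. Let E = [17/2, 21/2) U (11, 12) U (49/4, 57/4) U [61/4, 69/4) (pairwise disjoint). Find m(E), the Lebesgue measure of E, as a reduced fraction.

For pairwise disjoint intervals, m(union_i I_i) = sum_i m(I_i),
and m is invariant under swapping open/closed endpoints (single points have measure 0).
So m(E) = sum_i (b_i - a_i).
  I_1 has length 21/2 - 17/2 = 2.
  I_2 has length 12 - 11 = 1.
  I_3 has length 57/4 - 49/4 = 2.
  I_4 has length 69/4 - 61/4 = 2.
Summing:
  m(E) = 2 + 1 + 2 + 2 = 7.

7


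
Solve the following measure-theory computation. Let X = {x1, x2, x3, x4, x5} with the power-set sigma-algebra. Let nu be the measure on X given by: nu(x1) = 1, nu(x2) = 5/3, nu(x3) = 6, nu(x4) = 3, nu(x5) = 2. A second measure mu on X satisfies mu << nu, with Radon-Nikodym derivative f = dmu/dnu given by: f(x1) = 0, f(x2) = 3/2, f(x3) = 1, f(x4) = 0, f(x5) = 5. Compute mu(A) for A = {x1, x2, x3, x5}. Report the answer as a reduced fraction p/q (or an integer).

By the defining property of the Radon-Nikodym derivative, for every measurable set A,
  mu(A) = integral_A f dnu.
Since nu is a discrete measure concentrated on the atoms of X, the integral over A reduces to the sum
  mu(A) = sum_{x in A} f(x) * nu({x}).
Computing each term:
  x1: f(x1) * nu(x1) = 0 * 1 = 0.
  x2: f(x2) * nu(x2) = 3/2 * 5/3 = 5/2.
  x3: f(x3) * nu(x3) = 1 * 6 = 6.
  x5: f(x5) * nu(x5) = 5 * 2 = 10.
Summing: mu(A) = 0 + 5/2 + 6 + 10 = 37/2.

37/2


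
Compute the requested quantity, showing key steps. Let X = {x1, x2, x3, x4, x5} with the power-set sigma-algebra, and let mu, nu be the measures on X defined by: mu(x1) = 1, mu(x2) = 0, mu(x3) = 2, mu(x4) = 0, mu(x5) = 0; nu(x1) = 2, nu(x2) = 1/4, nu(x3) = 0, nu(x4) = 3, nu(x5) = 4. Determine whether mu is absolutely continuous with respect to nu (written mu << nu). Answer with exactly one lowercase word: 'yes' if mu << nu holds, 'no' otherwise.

mu << nu means: every nu-null measurable set is also mu-null; equivalently, for every atom x, if nu({x}) = 0 then mu({x}) = 0.
Checking each atom:
  x1: nu = 2 > 0 -> no constraint.
  x2: nu = 1/4 > 0 -> no constraint.
  x3: nu = 0, mu = 2 > 0 -> violates mu << nu.
  x4: nu = 3 > 0 -> no constraint.
  x5: nu = 4 > 0 -> no constraint.
The atom(s) x3 violate the condition (nu = 0 but mu > 0). Therefore mu is NOT absolutely continuous w.r.t. nu.

no


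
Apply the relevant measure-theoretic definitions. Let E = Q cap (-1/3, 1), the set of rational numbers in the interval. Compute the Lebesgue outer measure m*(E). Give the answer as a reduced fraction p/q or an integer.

Q cap (-1/3, 1) is countable; list its elements as q_1, q_2, ... . Fix eps > 0 and cover the k-th point by an interval of length eps * 2^(-k). The cover has total length eps * sum_{k>=1} 2^(-k) = eps, so by definition of outer measure m*(Q cap (-1/3, 1)) <= eps. Since eps was arbitrary and m* >= 0, the outer measure is 0.

0


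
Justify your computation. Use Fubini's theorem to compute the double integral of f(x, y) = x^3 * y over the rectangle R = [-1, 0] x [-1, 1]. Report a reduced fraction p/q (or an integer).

f(x, y) is a tensor product of a function of x and a function of y, and both factors are bounded continuous (hence Lebesgue integrable) on the rectangle, so Fubini's theorem applies:
  integral_R f d(m x m) = (integral_a1^b1 x^3 dx) * (integral_a2^b2 y dy).
Inner integral in x: integral_{-1}^{0} x^3 dx = (0^4 - (-1)^4)/4
  = -1/4.
Inner integral in y: integral_{-1}^{1} y dy = (1^2 - (-1)^2)/2
  = 0.
Product: (-1/4) * (0) = 0.

0


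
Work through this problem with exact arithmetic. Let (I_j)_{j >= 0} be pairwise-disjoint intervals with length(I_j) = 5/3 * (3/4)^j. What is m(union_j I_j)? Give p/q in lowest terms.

By countable additivity of the Lebesgue measure on pairwise disjoint measurable sets,
  m(union_{j >= 0} I_j) = sum_{j >= 0} m(I_j) = sum_{j >= 0} a * r^j,
  with a = 5/3 and r = 3/4.
Since 0 < r = 3/4 < 1, the geometric series converges:
  sum_{j >= 0} a * r^j = a / (1 - r).
  = 5/3 / (1 - 3/4)
  = 5/3 / (1/4)
  = 20/3.

20/3


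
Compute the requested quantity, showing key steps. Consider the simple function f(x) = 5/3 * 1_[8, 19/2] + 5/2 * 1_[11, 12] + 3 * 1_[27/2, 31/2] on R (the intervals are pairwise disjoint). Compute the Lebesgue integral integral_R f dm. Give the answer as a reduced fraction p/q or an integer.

For a simple function f = sum_i c_i * 1_{A_i} with disjoint A_i,
  integral f dm = sum_i c_i * m(A_i).
Lengths of the A_i:
  m(A_1) = 19/2 - 8 = 3/2.
  m(A_2) = 12 - 11 = 1.
  m(A_3) = 31/2 - 27/2 = 2.
Contributions c_i * m(A_i):
  (5/3) * (3/2) = 5/2.
  (5/2) * (1) = 5/2.
  (3) * (2) = 6.
Total: 5/2 + 5/2 + 6 = 11.

11


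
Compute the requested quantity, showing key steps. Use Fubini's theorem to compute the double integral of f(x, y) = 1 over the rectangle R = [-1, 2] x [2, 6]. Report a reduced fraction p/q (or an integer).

f(x, y) is a tensor product of a function of x and a function of y, and both factors are bounded continuous (hence Lebesgue integrable) on the rectangle, so Fubini's theorem applies:
  integral_R f d(m x m) = (integral_a1^b1 1 dx) * (integral_a2^b2 1 dy).
Inner integral in x: integral_{-1}^{2} 1 dx = (2^1 - (-1)^1)/1
  = 3.
Inner integral in y: integral_{2}^{6} 1 dy = (6^1 - 2^1)/1
  = 4.
Product: (3) * (4) = 12.

12


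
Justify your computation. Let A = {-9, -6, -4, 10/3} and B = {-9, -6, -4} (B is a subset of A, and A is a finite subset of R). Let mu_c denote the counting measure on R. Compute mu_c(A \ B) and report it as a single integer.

Counting measure assigns mu_c(E) = |E| (number of elements) when E is finite. For B subset A, A \ B is the set of elements of A not in B, so |A \ B| = |A| - |B|.
|A| = 4, |B| = 3, so mu_c(A \ B) = 4 - 3 = 1.

1


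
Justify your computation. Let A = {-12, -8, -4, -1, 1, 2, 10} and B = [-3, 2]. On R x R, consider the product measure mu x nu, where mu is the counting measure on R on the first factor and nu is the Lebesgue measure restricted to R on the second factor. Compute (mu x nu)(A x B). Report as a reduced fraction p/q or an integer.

For a measurable rectangle A x B, the product measure satisfies
  (mu x nu)(A x B) = mu(A) * nu(B).
  mu(A) = 7.
  nu(B) = 5.
  (mu x nu)(A x B) = 7 * 5 = 35.

35


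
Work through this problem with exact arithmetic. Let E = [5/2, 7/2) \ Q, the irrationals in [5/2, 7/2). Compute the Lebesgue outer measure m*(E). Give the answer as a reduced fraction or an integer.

The interval I = [5/2, 7/2) has m(I) = 7/2 - 5/2 = 1 (endpoints are measure-zero, so open/closed/half-open agree). Write I = (I cap Q) u (I \ Q). The rationals in I are countable, so m*(I cap Q) = 0 (cover each rational by intervals whose total length is arbitrarily small). By countable subadditivity m*(I) <= m*(I cap Q) + m*(I \ Q), hence m*(I \ Q) >= m(I) = 1. The reverse inequality m*(I \ Q) <= m*(I) = 1 is trivial since (I \ Q) is a subset of I. Therefore m*(I \ Q) = 1.

1


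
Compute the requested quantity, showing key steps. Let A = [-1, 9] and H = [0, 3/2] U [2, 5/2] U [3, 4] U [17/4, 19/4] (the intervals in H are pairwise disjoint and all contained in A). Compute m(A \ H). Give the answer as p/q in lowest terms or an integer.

The ambient interval has length m(A) = 9 - (-1) = 10.
Since the holes are disjoint and sit inside A, by finite additivity
  m(H) = sum_i (b_i - a_i), and m(A \ H) = m(A) - m(H).
Computing the hole measures:
  m(H_1) = 3/2 - 0 = 3/2.
  m(H_2) = 5/2 - 2 = 1/2.
  m(H_3) = 4 - 3 = 1.
  m(H_4) = 19/4 - 17/4 = 1/2.
Summed: m(H) = 3/2 + 1/2 + 1 + 1/2 = 7/2.
So m(A \ H) = 10 - 7/2 = 13/2.

13/2


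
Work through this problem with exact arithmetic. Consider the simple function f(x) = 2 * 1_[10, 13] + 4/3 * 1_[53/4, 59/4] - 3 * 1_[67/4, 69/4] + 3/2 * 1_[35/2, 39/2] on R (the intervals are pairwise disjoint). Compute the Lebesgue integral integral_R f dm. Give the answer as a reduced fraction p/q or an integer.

For a simple function f = sum_i c_i * 1_{A_i} with disjoint A_i,
  integral f dm = sum_i c_i * m(A_i).
Lengths of the A_i:
  m(A_1) = 13 - 10 = 3.
  m(A_2) = 59/4 - 53/4 = 3/2.
  m(A_3) = 69/4 - 67/4 = 1/2.
  m(A_4) = 39/2 - 35/2 = 2.
Contributions c_i * m(A_i):
  (2) * (3) = 6.
  (4/3) * (3/2) = 2.
  (-3) * (1/2) = -3/2.
  (3/2) * (2) = 3.
Total: 6 + 2 - 3/2 + 3 = 19/2.

19/2


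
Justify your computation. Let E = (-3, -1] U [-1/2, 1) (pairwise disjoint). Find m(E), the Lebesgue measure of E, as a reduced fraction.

For pairwise disjoint intervals, m(union_i I_i) = sum_i m(I_i),
and m is invariant under swapping open/closed endpoints (single points have measure 0).
So m(E) = sum_i (b_i - a_i).
  I_1 has length -1 - (-3) = 2.
  I_2 has length 1 - (-1/2) = 3/2.
Summing:
  m(E) = 2 + 3/2 = 7/2.

7/2


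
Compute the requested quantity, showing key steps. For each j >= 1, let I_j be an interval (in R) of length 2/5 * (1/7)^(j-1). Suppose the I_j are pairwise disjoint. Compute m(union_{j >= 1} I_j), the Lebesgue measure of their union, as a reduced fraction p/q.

By countable additivity of the Lebesgue measure on pairwise disjoint measurable sets,
  m(union_{j >= 1} I_j) = sum_{j >= 1} m(I_j) = sum_{j >= 1} a * r^(j-1),
  with a = 2/5 and r = 1/7.
Since 0 < r = 1/7 < 1, the geometric series converges:
  sum_{j >= 1} a * r^(j-1) = a / (1 - r).
  = 2/5 / (1 - 1/7)
  = 2/5 / (6/7)
  = 7/15.

7/15


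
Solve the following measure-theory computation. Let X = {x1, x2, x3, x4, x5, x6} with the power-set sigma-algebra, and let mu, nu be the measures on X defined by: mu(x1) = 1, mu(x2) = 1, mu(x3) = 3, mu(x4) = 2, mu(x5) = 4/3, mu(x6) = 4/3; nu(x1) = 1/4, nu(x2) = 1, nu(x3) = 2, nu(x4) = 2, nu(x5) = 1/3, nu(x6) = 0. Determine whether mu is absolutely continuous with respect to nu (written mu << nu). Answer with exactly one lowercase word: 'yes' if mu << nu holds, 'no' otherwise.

mu << nu means: every nu-null measurable set is also mu-null; equivalently, for every atom x, if nu({x}) = 0 then mu({x}) = 0.
Checking each atom:
  x1: nu = 1/4 > 0 -> no constraint.
  x2: nu = 1 > 0 -> no constraint.
  x3: nu = 2 > 0 -> no constraint.
  x4: nu = 2 > 0 -> no constraint.
  x5: nu = 1/3 > 0 -> no constraint.
  x6: nu = 0, mu = 4/3 > 0 -> violates mu << nu.
The atom(s) x6 violate the condition (nu = 0 but mu > 0). Therefore mu is NOT absolutely continuous w.r.t. nu.

no


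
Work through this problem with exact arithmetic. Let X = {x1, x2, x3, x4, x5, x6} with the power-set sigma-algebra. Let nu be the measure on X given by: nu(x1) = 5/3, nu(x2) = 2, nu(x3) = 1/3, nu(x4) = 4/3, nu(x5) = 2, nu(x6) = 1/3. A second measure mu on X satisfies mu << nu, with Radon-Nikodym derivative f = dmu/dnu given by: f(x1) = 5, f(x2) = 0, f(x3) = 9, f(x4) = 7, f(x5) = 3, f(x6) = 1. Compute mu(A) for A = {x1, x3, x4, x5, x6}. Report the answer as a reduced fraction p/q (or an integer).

By the defining property of the Radon-Nikodym derivative, for every measurable set A,
  mu(A) = integral_A f dnu.
Since nu is a discrete measure concentrated on the atoms of X, the integral over A reduces to the sum
  mu(A) = sum_{x in A} f(x) * nu({x}).
Computing each term:
  x1: f(x1) * nu(x1) = 5 * 5/3 = 25/3.
  x3: f(x3) * nu(x3) = 9 * 1/3 = 3.
  x4: f(x4) * nu(x4) = 7 * 4/3 = 28/3.
  x5: f(x5) * nu(x5) = 3 * 2 = 6.
  x6: f(x6) * nu(x6) = 1 * 1/3 = 1/3.
Summing: mu(A) = 25/3 + 3 + 28/3 + 6 + 1/3 = 27.

27


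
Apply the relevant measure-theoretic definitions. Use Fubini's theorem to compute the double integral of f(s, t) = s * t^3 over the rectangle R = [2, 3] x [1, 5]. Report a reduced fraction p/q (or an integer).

f(s, t) is a tensor product of a function of s and a function of t, and both factors are bounded continuous (hence Lebesgue integrable) on the rectangle, so Fubini's theorem applies:
  integral_R f d(m x m) = (integral_a1^b1 s ds) * (integral_a2^b2 t^3 dt).
Inner integral in s: integral_{2}^{3} s ds = (3^2 - 2^2)/2
  = 5/2.
Inner integral in t: integral_{1}^{5} t^3 dt = (5^4 - 1^4)/4
  = 156.
Product: (5/2) * (156) = 390.

390


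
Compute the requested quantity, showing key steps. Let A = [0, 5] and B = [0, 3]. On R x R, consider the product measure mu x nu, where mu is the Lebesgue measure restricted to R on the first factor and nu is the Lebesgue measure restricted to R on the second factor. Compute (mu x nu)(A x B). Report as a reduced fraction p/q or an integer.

For a measurable rectangle A x B, the product measure satisfies
  (mu x nu)(A x B) = mu(A) * nu(B).
  mu(A) = 5.
  nu(B) = 3.
  (mu x nu)(A x B) = 5 * 3 = 15.

15


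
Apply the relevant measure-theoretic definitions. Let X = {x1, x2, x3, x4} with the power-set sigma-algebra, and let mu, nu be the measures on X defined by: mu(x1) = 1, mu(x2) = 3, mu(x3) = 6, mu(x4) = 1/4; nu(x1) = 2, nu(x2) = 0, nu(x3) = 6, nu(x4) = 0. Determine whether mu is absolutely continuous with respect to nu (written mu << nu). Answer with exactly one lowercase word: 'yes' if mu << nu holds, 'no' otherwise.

mu << nu means: every nu-null measurable set is also mu-null; equivalently, for every atom x, if nu({x}) = 0 then mu({x}) = 0.
Checking each atom:
  x1: nu = 2 > 0 -> no constraint.
  x2: nu = 0, mu = 3 > 0 -> violates mu << nu.
  x3: nu = 6 > 0 -> no constraint.
  x4: nu = 0, mu = 1/4 > 0 -> violates mu << nu.
The atom(s) x2, x4 violate the condition (nu = 0 but mu > 0). Therefore mu is NOT absolutely continuous w.r.t. nu.

no


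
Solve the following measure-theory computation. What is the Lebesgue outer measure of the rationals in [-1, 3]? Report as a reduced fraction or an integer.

E = Q cap [-1, 3] is a subset of Q, which is countable. Enumerate Q = {q_1, q_2, ...}; for any eps > 0, cover q_k by the open interval (q_k - eps/2^(k+1), q_k + eps/2^(k+1)), of length eps/2^k. The total cover length is sum_{k>=1} eps/2^k = eps. Hence m*(E) <= m*(Q) <= eps for every eps > 0, and since outer measure is non-negative, m*(E) = 0.

0


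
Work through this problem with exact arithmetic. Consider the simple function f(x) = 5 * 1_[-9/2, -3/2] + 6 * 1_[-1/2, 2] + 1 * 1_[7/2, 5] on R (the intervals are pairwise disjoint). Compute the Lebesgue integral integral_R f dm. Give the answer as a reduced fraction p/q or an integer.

For a simple function f = sum_i c_i * 1_{A_i} with disjoint A_i,
  integral f dm = sum_i c_i * m(A_i).
Lengths of the A_i:
  m(A_1) = -3/2 - (-9/2) = 3.
  m(A_2) = 2 - (-1/2) = 5/2.
  m(A_3) = 5 - 7/2 = 3/2.
Contributions c_i * m(A_i):
  (5) * (3) = 15.
  (6) * (5/2) = 15.
  (1) * (3/2) = 3/2.
Total: 15 + 15 + 3/2 = 63/2.

63/2


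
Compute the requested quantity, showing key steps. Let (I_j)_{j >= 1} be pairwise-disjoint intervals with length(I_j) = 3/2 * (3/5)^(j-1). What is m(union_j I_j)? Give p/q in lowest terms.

By countable additivity of the Lebesgue measure on pairwise disjoint measurable sets,
  m(union_{j >= 1} I_j) = sum_{j >= 1} m(I_j) = sum_{j >= 1} a * r^(j-1),
  with a = 3/2 and r = 3/5.
Since 0 < r = 3/5 < 1, the geometric series converges:
  sum_{j >= 1} a * r^(j-1) = a / (1 - r).
  = 3/2 / (1 - 3/5)
  = 3/2 / (2/5)
  = 15/4.

15/4


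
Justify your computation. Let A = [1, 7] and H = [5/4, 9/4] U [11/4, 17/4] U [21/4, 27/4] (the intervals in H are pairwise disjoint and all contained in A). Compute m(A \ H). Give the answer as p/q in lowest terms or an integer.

The ambient interval has length m(A) = 7 - 1 = 6.
Since the holes are disjoint and sit inside A, by finite additivity
  m(H) = sum_i (b_i - a_i), and m(A \ H) = m(A) - m(H).
Computing the hole measures:
  m(H_1) = 9/4 - 5/4 = 1.
  m(H_2) = 17/4 - 11/4 = 3/2.
  m(H_3) = 27/4 - 21/4 = 3/2.
Summed: m(H) = 1 + 3/2 + 3/2 = 4.
So m(A \ H) = 6 - 4 = 2.

2


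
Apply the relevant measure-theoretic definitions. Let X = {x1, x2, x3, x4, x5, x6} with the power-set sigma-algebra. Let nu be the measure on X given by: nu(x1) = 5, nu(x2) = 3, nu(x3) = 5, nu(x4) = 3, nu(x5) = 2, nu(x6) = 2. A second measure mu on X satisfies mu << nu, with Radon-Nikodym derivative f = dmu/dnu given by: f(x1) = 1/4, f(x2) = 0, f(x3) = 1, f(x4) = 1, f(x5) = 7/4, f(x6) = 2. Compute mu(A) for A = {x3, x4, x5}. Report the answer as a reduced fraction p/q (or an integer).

By the defining property of the Radon-Nikodym derivative, for every measurable set A,
  mu(A) = integral_A f dnu.
Since nu is a discrete measure concentrated on the atoms of X, the integral over A reduces to the sum
  mu(A) = sum_{x in A} f(x) * nu({x}).
Computing each term:
  x3: f(x3) * nu(x3) = 1 * 5 = 5.
  x4: f(x4) * nu(x4) = 1 * 3 = 3.
  x5: f(x5) * nu(x5) = 7/4 * 2 = 7/2.
Summing: mu(A) = 5 + 3 + 7/2 = 23/2.

23/2


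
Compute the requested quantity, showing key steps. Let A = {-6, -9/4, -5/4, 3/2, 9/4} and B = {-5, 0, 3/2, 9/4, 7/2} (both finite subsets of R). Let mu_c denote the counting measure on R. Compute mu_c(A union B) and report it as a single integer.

Counting measure on a finite set equals cardinality. By inclusion-exclusion, |A union B| = |A| + |B| - |A cap B|.
|A| = 5, |B| = 5, |A cap B| = 2.
So mu_c(A union B) = 5 + 5 - 2 = 8.

8


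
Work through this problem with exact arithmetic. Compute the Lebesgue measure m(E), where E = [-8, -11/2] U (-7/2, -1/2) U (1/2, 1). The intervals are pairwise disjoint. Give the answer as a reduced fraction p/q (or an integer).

For pairwise disjoint intervals, m(union_i I_i) = sum_i m(I_i),
and m is invariant under swapping open/closed endpoints (single points have measure 0).
So m(E) = sum_i (b_i - a_i).
  I_1 has length -11/2 - (-8) = 5/2.
  I_2 has length -1/2 - (-7/2) = 3.
  I_3 has length 1 - 1/2 = 1/2.
Summing:
  m(E) = 5/2 + 3 + 1/2 = 6.

6


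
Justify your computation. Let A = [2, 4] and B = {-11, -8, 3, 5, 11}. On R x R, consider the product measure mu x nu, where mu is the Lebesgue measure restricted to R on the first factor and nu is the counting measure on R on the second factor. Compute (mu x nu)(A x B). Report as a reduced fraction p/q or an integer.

For a measurable rectangle A x B, the product measure satisfies
  (mu x nu)(A x B) = mu(A) * nu(B).
  mu(A) = 2.
  nu(B) = 5.
  (mu x nu)(A x B) = 2 * 5 = 10.

10


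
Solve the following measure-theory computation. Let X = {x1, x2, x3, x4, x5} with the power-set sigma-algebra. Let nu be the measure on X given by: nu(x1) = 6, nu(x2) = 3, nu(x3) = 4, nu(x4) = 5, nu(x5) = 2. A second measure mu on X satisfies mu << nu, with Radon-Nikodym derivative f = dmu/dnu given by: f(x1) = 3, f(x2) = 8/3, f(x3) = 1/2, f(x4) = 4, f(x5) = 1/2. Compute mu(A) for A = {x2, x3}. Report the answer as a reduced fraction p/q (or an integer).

By the defining property of the Radon-Nikodym derivative, for every measurable set A,
  mu(A) = integral_A f dnu.
Since nu is a discrete measure concentrated on the atoms of X, the integral over A reduces to the sum
  mu(A) = sum_{x in A} f(x) * nu({x}).
Computing each term:
  x2: f(x2) * nu(x2) = 8/3 * 3 = 8.
  x3: f(x3) * nu(x3) = 1/2 * 4 = 2.
Summing: mu(A) = 8 + 2 = 10.

10


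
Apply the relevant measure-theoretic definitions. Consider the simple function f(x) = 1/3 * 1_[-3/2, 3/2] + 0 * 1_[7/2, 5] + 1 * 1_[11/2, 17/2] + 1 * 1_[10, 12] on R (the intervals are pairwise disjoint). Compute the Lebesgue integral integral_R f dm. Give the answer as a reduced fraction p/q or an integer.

For a simple function f = sum_i c_i * 1_{A_i} with disjoint A_i,
  integral f dm = sum_i c_i * m(A_i).
Lengths of the A_i:
  m(A_1) = 3/2 - (-3/2) = 3.
  m(A_2) = 5 - 7/2 = 3/2.
  m(A_3) = 17/2 - 11/2 = 3.
  m(A_4) = 12 - 10 = 2.
Contributions c_i * m(A_i):
  (1/3) * (3) = 1.
  (0) * (3/2) = 0.
  (1) * (3) = 3.
  (1) * (2) = 2.
Total: 1 + 0 + 3 + 2 = 6.

6


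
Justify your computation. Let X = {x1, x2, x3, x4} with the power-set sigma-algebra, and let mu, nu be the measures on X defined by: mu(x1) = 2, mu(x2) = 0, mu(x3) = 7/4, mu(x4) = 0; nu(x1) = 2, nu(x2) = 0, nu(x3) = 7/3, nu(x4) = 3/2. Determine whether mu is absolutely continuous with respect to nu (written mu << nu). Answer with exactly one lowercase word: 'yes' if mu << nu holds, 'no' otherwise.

mu << nu means: every nu-null measurable set is also mu-null; equivalently, for every atom x, if nu({x}) = 0 then mu({x}) = 0.
Checking each atom:
  x1: nu = 2 > 0 -> no constraint.
  x2: nu = 0, mu = 0 -> consistent with mu << nu.
  x3: nu = 7/3 > 0 -> no constraint.
  x4: nu = 3/2 > 0 -> no constraint.
No atom violates the condition. Therefore mu << nu.

yes


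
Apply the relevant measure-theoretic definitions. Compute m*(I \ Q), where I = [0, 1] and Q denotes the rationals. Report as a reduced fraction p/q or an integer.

The interval I = [0, 1] has m(I) = 1 - 0 = 1 (endpoints are measure-zero, so open/closed/half-open agree). Write I = (I cap Q) u (I \ Q). The rationals in I are countable, so m*(I cap Q) = 0 (cover each rational by intervals whose total length is arbitrarily small). By countable subadditivity m*(I) <= m*(I cap Q) + m*(I \ Q), hence m*(I \ Q) >= m(I) = 1. The reverse inequality m*(I \ Q) <= m*(I) = 1 is trivial since (I \ Q) is a subset of I. Therefore m*(I \ Q) = 1.

1


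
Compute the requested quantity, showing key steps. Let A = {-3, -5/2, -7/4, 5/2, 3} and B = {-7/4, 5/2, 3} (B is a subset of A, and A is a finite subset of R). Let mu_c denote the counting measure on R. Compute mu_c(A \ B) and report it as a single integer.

Counting measure assigns mu_c(E) = |E| (number of elements) when E is finite. For B subset A, A \ B is the set of elements of A not in B, so |A \ B| = |A| - |B|.
|A| = 5, |B| = 3, so mu_c(A \ B) = 5 - 3 = 2.

2


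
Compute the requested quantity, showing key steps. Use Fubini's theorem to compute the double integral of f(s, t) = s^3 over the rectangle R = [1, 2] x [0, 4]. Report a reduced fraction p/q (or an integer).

f(s, t) is a tensor product of a function of s and a function of t, and both factors are bounded continuous (hence Lebesgue integrable) on the rectangle, so Fubini's theorem applies:
  integral_R f d(m x m) = (integral_a1^b1 s^3 ds) * (integral_a2^b2 1 dt).
Inner integral in s: integral_{1}^{2} s^3 ds = (2^4 - 1^4)/4
  = 15/4.
Inner integral in t: integral_{0}^{4} 1 dt = (4^1 - 0^1)/1
  = 4.
Product: (15/4) * (4) = 15.

15


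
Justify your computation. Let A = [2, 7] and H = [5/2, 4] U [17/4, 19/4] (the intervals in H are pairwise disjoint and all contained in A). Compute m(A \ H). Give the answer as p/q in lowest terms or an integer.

The ambient interval has length m(A) = 7 - 2 = 5.
Since the holes are disjoint and sit inside A, by finite additivity
  m(H) = sum_i (b_i - a_i), and m(A \ H) = m(A) - m(H).
Computing the hole measures:
  m(H_1) = 4 - 5/2 = 3/2.
  m(H_2) = 19/4 - 17/4 = 1/2.
Summed: m(H) = 3/2 + 1/2 = 2.
So m(A \ H) = 5 - 2 = 3.

3


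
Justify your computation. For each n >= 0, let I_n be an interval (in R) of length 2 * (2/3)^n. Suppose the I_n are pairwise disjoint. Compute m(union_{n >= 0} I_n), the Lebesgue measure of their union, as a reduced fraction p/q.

By countable additivity of the Lebesgue measure on pairwise disjoint measurable sets,
  m(union_{n >= 0} I_n) = sum_{n >= 0} m(I_n) = sum_{n >= 0} a * r^n,
  with a = 2 and r = 2/3.
Since 0 < r = 2/3 < 1, the geometric series converges:
  sum_{n >= 0} a * r^n = a / (1 - r).
  = 2 / (1 - 2/3)
  = 2 / (1/3)
  = 6.

6


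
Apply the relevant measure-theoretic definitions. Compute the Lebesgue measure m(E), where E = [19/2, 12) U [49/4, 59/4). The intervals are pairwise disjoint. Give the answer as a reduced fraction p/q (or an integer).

For pairwise disjoint intervals, m(union_i I_i) = sum_i m(I_i),
and m is invariant under swapping open/closed endpoints (single points have measure 0).
So m(E) = sum_i (b_i - a_i).
  I_1 has length 12 - 19/2 = 5/2.
  I_2 has length 59/4 - 49/4 = 5/2.
Summing:
  m(E) = 5/2 + 5/2 = 5.

5


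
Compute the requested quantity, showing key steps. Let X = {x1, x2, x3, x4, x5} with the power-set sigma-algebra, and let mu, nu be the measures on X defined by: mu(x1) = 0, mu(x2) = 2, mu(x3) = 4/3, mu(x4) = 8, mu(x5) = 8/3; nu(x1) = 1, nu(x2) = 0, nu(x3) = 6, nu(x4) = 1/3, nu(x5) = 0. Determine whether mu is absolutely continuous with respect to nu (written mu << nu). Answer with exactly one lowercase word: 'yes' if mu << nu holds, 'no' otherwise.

mu << nu means: every nu-null measurable set is also mu-null; equivalently, for every atom x, if nu({x}) = 0 then mu({x}) = 0.
Checking each atom:
  x1: nu = 1 > 0 -> no constraint.
  x2: nu = 0, mu = 2 > 0 -> violates mu << nu.
  x3: nu = 6 > 0 -> no constraint.
  x4: nu = 1/3 > 0 -> no constraint.
  x5: nu = 0, mu = 8/3 > 0 -> violates mu << nu.
The atom(s) x2, x5 violate the condition (nu = 0 but mu > 0). Therefore mu is NOT absolutely continuous w.r.t. nu.

no


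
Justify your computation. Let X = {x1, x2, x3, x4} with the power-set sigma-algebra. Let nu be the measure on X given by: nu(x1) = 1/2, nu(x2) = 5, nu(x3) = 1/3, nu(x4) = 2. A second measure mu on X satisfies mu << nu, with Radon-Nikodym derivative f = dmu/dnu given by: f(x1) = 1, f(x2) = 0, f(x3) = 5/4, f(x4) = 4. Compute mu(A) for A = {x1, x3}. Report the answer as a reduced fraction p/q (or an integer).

By the defining property of the Radon-Nikodym derivative, for every measurable set A,
  mu(A) = integral_A f dnu.
Since nu is a discrete measure concentrated on the atoms of X, the integral over A reduces to the sum
  mu(A) = sum_{x in A} f(x) * nu({x}).
Computing each term:
  x1: f(x1) * nu(x1) = 1 * 1/2 = 1/2.
  x3: f(x3) * nu(x3) = 5/4 * 1/3 = 5/12.
Summing: mu(A) = 1/2 + 5/12 = 11/12.

11/12


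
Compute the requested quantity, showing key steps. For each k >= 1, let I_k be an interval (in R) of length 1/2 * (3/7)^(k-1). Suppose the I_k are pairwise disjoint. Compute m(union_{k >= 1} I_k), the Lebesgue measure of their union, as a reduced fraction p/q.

By countable additivity of the Lebesgue measure on pairwise disjoint measurable sets,
  m(union_{k >= 1} I_k) = sum_{k >= 1} m(I_k) = sum_{k >= 1} a * r^(k-1),
  with a = 1/2 and r = 3/7.
Since 0 < r = 3/7 < 1, the geometric series converges:
  sum_{k >= 1} a * r^(k-1) = a / (1 - r).
  = 1/2 / (1 - 3/7)
  = 1/2 / (4/7)
  = 7/8.

7/8


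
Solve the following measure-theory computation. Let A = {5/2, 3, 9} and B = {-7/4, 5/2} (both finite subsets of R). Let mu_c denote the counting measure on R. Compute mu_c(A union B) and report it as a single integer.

Counting measure on a finite set equals cardinality. By inclusion-exclusion, |A union B| = |A| + |B| - |A cap B|.
|A| = 3, |B| = 2, |A cap B| = 1.
So mu_c(A union B) = 3 + 2 - 1 = 4.

4


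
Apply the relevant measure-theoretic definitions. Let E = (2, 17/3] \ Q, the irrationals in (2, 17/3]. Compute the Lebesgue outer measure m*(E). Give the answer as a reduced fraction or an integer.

The interval I = (2, 17/3] has m(I) = 17/3 - 2 = 11/3 (endpoints are measure-zero, so open/closed/half-open agree). Write I = (I cap Q) u (I \ Q). The rationals in I are countable, so m*(I cap Q) = 0 (cover each rational by intervals whose total length is arbitrarily small). By countable subadditivity m*(I) <= m*(I cap Q) + m*(I \ Q), hence m*(I \ Q) >= m(I) = 11/3. The reverse inequality m*(I \ Q) <= m*(I) = 11/3 is trivial since (I \ Q) is a subset of I. Therefore m*(I \ Q) = 11/3.

11/3


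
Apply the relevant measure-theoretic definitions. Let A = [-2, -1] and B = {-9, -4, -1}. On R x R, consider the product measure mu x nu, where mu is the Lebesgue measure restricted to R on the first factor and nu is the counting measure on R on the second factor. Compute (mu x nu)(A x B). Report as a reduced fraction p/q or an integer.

For a measurable rectangle A x B, the product measure satisfies
  (mu x nu)(A x B) = mu(A) * nu(B).
  mu(A) = 1.
  nu(B) = 3.
  (mu x nu)(A x B) = 1 * 3 = 3.

3
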